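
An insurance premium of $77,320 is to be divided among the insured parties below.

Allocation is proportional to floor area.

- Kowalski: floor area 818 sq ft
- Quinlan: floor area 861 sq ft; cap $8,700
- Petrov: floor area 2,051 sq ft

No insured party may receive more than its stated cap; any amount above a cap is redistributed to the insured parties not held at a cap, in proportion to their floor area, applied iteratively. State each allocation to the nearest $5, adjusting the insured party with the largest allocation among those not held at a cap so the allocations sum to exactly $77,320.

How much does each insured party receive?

Combined floor area = 3,730.
Proportional shares (ignoring caps): Kowalski 16,956.50; Quinlan 17,847.86; Petrov 42,515.64.
Held at cap: Quinlan ($8,700); remaining pool $68,620 reallocated over remaining floor area 2,869.
Redistributed shares: Kowalski 19,564.71 → $19,565; Petrov 49,055.29 → $49,055.

Kowalski: $19,565; Quinlan: $8,700; Petrov: $49,055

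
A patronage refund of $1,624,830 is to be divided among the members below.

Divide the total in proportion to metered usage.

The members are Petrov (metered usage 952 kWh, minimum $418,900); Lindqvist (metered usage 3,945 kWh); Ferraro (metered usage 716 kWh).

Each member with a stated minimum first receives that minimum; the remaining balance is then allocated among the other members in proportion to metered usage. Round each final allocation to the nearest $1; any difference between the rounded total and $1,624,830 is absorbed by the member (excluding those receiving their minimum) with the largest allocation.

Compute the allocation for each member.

Fund the minimums — Petrov $418,900. Residual $1,205,930.
Residual split over remaining metered usage 4,661: Lindqvist 1,020,680.94 → $1,020,681; Ferraro 185,249.06 → $185,249.

Petrov: $418,900 · Lindqvist: $1,020,681 · Ferraro: $185,249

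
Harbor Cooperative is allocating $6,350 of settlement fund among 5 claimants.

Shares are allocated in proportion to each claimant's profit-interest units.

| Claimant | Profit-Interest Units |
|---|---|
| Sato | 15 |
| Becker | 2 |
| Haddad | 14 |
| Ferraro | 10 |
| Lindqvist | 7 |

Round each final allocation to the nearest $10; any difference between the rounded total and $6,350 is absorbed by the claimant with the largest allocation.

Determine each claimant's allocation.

Profit-interest units total: 48.
Raw shares: Sato 15/48 × $6,350 = 1,984.38; Becker 2/48 × $6,350 = 264.58; Haddad 14/48 × $6,350 = 1,852.08; Ferraro 10/48 × $6,350 = 1,322.92; Lindqvist 7/48 × $6,350 = 926.04.
At nearest $10: Sato $1,980; Becker $260; Haddad $1,850; Ferraro $1,320; Lindqvist $930. Sum = $6,340.
Difference $6,350 − $6,340 = +$10 applied to largest allocation (Sato): Sato becomes $1,990.

Sato: $1,990 | Becker: $260 | Haddad: $1,850 | Ferraro: $1,320 | Lindqvist: $930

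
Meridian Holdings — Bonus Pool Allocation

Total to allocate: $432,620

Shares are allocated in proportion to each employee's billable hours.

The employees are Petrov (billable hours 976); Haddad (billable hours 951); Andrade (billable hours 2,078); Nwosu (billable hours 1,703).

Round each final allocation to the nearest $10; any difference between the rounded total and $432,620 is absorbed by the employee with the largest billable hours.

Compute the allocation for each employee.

Petrov: $73,970 | Haddad: $72,080 | Andrade: $157,500 | Nwosu: $129,070

Billable hours total: 976 + 951 + 2,078 + 1,703 = 5,708.
Proportional shares: Petrov 73,972.87; Haddad 72,078.07; Andrade 157,495.51; Nwosu 129,073.56.
Rounded to nearest $10: Petrov $73,970; Haddad $72,080; Andrade $157,500; Nwosu $129,070. Sum = $432,620.
No rounding difference to absorb.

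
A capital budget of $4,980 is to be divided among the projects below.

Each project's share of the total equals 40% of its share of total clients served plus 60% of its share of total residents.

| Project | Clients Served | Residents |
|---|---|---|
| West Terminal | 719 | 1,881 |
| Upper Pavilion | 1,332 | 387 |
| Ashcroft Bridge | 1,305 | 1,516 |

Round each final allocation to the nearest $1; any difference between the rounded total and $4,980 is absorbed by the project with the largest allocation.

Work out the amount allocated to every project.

Clients served total 3,356; residents total 3,784.
Composite weights (40% clients served + 60% residents): West Terminal 0.3840; Upper Pavilion 0.2201; Ashcroft Bridge 0.3959.
Unrounded shares: West Terminal 1,912.09; Upper Pavilion 1,096.22; Ashcroft Bridge 1,971.70.
At nearest $1: West Terminal $1,912; Upper Pavilion $1,096; Ashcroft Bridge $1,972. Sum = $4,980.
Sum already equals the total — no adjustment.

West Terminal: $1,912 | Upper Pavilion: $1,096 | Ashcroft Bridge: $1,972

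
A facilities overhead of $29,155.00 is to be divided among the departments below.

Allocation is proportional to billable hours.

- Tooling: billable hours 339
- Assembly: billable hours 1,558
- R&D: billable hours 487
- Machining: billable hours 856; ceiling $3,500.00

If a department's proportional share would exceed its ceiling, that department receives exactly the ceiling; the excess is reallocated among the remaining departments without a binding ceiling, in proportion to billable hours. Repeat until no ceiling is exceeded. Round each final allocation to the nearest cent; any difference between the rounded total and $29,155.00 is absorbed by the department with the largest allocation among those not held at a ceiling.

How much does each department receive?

Billable hours total: 3,240.
Unconstrained shares: Tooling 3,050.4769; Assembly 14,019.5957; R&D 4,382.2485; Machining 7,702.6790.
Capped: Machining ($3,500.00); remaining pool $25,655.00 reallocated over remaining billable hours 2,384.
Remaining shares: Tooling 3,648.0893 → $3,648.09; Assembly 16,766.1451 → $16,766.15; R&D 5,240.7655 → $5,240.77.
Rounding difference −$0.01 applied to Assembly → $16,766.14.

Tooling: $3,648.09 | Assembly: $16,766.14 | R&D: $5,240.77 | Machining: $3,500.00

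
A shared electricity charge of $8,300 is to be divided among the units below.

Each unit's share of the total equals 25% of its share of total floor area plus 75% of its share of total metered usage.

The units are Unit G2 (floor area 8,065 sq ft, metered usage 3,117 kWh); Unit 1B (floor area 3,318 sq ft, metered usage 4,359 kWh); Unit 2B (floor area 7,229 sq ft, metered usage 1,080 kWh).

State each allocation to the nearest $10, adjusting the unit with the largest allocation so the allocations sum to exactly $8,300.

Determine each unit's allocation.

Floor area total 18,612; metered usage total 8,556.
Combined weights (25% floor area + 75% metered usage): Unit G2 0.3816; Unit 1B 0.4267; Unit 2B 0.1918.
Unrounded shares: Unit G2 3,166.95; Unit 1B 3,541.35; Unit 2B 1,591.71.
At nearest $10: Unit G2 $3,170; Unit 1B $3,540; Unit 2B $1,590. Sum = $8,300.
Sum already equals the total — no adjustment.

Unit G2: $3,170 | Unit 1B: $3,540 | Unit 2B: $1,590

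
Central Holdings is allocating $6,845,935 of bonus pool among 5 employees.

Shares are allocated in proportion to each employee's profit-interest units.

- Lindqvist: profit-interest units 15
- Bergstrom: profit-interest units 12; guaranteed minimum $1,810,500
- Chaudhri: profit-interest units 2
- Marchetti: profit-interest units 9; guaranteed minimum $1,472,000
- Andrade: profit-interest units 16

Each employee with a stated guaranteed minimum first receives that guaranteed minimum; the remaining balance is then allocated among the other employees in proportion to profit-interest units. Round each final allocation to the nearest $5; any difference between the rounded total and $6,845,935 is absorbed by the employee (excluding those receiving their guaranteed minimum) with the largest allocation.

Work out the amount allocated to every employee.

Fund the minimums — Bergstrom $1,810,500; Marchetti $1,472,000. Residual $3,563,435.
Residual split over remaining profit-interest units 33: Lindqvist 1,619,743.18 → $1,619,745; Chaudhri 215,965.76 → $215,965; Andrade 1,727,726.06 → $1,727,725.

Lindqvist: $1,619,745; Bergstrom: $1,810,500; Chaudhri: $215,965; Marchetti: $1,472,000; Andrade: $1,727,725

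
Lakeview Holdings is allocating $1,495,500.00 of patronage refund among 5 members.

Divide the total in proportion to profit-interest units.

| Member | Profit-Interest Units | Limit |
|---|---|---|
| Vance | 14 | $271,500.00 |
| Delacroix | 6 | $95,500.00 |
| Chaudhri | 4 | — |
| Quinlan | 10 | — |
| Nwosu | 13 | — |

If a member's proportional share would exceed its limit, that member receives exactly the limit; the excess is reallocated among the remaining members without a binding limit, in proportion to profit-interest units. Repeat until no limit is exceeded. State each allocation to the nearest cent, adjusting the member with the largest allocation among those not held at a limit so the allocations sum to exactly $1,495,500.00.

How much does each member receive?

Vance: $271,500.00 · Delacroix: $95,500.00 · Chaudhri: $167,185.19 · Quinlan: $417,962.96 · Nwosu: $543,351.85

Profit-interest units total: 47.
Pro-rata shares before constraints: Vance 445,468.0851; Delacroix 190,914.8936; Chaudhri 127,276.5957; Quinlan 318,191.4894; Nwosu 413,648.9362.
Held at cap: Vance ($271,500.00), Delacroix ($95,500.00); remaining pool $1,128,500.00 reallocated over remaining profit-interest units 27.
Shares after redistribution: Chaudhri 167,185.1852 → $167,185.19; Quinlan 417,962.9630 → $417,962.96; Nwosu 543,351.8519 → $543,351.85.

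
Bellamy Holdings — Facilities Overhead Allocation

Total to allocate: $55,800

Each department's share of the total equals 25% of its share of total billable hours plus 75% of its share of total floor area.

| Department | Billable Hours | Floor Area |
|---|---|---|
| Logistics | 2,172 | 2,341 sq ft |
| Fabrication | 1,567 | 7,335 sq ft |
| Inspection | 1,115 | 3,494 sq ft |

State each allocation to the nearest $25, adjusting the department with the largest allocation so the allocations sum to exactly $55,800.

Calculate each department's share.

Totals — billable hours 4,854, floor area 13,170.
Combined weights (25% billable hours + 75% floor area): Logistics 0.2452; Fabrication 0.4984; Inspection 0.2564.
Pro-rata amounts: Logistics 13,681.09; Fabrication 27,811.69; Inspection 14,307.22.
At nearest $25: Logistics $13,675; Fabrication $27,800; Inspection $14,300. Sum = $55,775.
Difference $55,800 − $55,775 = +$25 applied to largest allocation (Fabrication): Fabrication becomes $27,825.

Logistics: $13,675 | Fabrication: $27,825 | Inspection: $14,300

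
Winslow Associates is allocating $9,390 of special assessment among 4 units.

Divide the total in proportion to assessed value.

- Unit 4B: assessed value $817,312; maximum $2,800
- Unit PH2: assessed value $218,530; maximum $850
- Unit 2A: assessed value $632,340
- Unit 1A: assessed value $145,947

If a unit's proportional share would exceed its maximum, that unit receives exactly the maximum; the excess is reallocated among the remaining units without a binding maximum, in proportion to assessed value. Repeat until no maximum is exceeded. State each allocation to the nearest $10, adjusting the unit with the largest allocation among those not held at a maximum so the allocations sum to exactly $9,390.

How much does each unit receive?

Assessed value total: 1,814,129.
Unconstrained shares: Unit 4B 4,230.44; Unit PH2 1,131.12; Unit 2A 3,273.02; Unit 1A 755.43.
Capped: Unit 4B ($2,800), Unit PH2 ($850); balance $5,740 reallocated over remaining assessed value 778,287.
Redistributed shares: Unit 2A 4,663.62 → $4,660; Unit 1A 1,076.38 → $1,080.

Unit 4B: $2,800 · Unit PH2: $850 · Unit 2A: $4,660 · Unit 1A: $1,080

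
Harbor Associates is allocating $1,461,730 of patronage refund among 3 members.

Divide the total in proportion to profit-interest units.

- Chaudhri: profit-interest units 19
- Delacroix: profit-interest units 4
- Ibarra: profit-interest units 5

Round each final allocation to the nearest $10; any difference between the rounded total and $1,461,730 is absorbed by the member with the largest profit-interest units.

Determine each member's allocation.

Chaudhri: $991,890 | Delacroix: $208,820 | Ibarra: $261,020

Profit-interest units total: 19 + 4 + 5 = 28.
Unrounded shares: Chaudhri 991,888.21; Delacroix 208,818.57; Ibarra 261,023.21.
After rounding ($10): Chaudhri $991,890; Delacroix $208,820; Ibarra $261,020. Sum = $1,461,730.
No rounding difference to absorb.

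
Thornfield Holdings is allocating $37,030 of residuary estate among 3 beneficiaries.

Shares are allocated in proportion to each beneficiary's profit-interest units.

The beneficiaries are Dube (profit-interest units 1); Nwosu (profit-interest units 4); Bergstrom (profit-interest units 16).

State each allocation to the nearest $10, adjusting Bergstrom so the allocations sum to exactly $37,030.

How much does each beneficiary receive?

Dube: $1,760 | Nwosu: $7,050 | Bergstrom: $28,220

Profit-interest units total: 21.
Unrounded shares: Dube 1/21 × $37,030 = 1,763.33; Nwosu 4/21 × $37,030 = 7,053.33; Bergstrom 16/21 × $37,030 = 28,213.33.
After rounding ($10): Dube $1,760; Nwosu $7,050; Bergstrom $28,210. Sum = $37,020.
Difference $37,030 − $37,020 = +$10 applied to Bergstrom: Bergstrom becomes $28,220.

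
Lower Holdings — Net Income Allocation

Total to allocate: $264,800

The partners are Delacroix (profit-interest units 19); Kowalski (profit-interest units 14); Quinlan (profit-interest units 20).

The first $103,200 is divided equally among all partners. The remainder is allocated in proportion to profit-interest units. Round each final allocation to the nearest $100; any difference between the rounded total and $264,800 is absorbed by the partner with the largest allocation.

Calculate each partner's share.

First tranche $103,200 split equally: $34,400 each.
Remainder $161,600 by profit-interest units (total 53): Delacroix 57,932.08 → $57,900; Kowalski 42,686.79 → $42,700; Quinlan 60,981.13 → $61,000.
Totals: Delacroix $34,400 + $57,900 = $92,300; Kowalski $34,400 + $42,700 = $77,100; Quinlan $34,400 + $61,000 = $95,400.

Delacroix: $92,300; Kowalski: $77,100; Quinlan: $95,400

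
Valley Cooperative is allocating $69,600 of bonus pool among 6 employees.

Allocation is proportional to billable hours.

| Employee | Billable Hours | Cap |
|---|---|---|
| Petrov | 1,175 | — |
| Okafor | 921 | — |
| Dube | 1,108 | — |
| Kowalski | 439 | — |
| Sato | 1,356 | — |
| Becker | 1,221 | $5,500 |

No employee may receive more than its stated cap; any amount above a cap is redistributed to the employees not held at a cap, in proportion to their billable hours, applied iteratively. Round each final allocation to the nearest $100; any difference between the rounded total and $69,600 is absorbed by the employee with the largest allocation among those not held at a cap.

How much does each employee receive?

Petrov: $15,100 · Okafor: $11,800 · Dube: $14,200 · Kowalski: $5,600 · Sato: $17,400 · Becker: $5,500

Total billable hours = 6,220.
Pro-rata shares before constraints: Petrov 13,147.91; Okafor 10,305.72; Dube 12,398.20; Kowalski 4,912.28; Sato 15,173.25; Becker 13,662.64.
Held at cap: Becker ($5,500); remaining pool $64,100 reallocated over remaining billable hours 4,999.
Redistributed shares: Petrov 15,066.51 → $15,100; Okafor 11,809.58 → $11,800; Dube 14,207.40 → $14,200; Kowalski 5,629.11 → $5,600; Sato 17,387.40 → $17,400.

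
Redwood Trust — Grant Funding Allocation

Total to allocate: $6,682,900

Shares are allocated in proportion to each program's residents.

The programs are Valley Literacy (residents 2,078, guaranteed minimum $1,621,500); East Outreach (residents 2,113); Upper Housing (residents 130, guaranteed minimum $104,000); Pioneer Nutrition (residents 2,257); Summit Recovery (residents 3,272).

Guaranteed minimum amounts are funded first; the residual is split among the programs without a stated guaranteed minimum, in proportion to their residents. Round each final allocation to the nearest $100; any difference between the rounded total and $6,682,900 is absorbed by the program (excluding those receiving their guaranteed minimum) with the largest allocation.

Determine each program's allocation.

Valley Literacy: $1,621,500 · East Outreach: $1,370,700 · Upper Housing: $104,000 · Pioneer Nutrition: $1,464,100 · Summit Recovery: $2,122,600

Fund the minimums — Valley Literacy $1,621,500; Upper Housing $104,000. Remaining pool $4,957,400.
Remaining pool split over remaining residents 7,642: East Outreach 1,370,712.67 → $1,370,700; Pioneer Nutrition 1,464,126.12 → $1,464,100; Summit Recovery 2,122,561.21 → $2,122,600.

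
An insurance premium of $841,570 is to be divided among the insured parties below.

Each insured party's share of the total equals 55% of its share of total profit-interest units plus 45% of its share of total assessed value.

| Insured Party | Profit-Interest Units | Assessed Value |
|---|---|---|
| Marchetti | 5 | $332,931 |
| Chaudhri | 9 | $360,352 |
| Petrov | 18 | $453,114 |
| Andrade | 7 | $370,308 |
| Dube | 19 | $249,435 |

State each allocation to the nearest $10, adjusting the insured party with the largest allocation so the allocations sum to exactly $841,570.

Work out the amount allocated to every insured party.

Marchetti: $111,290 | Chaudhri: $149,090 | Petrov: $240,810 | Andrade: $135,270 | Dube: $205,110

Totals — profit-interest units 58, assessed value 1,766,140.
Blended shares (55% profit-interest units + 45% assessed value): Marchetti 0.1322; Chaudhri 0.1772; Petrov 0.2861; Andrade 0.1607; Dube 0.2437.
Pro-rata amounts: Marchetti 111,291.12; Chaudhri 149,092.52; Petrov 240,806.76; Andrade 135,266.53; Dube 205,113.07.
After rounding ($10): Marchetti $111,290; Chaudhri $149,090; Petrov $240,810; Andrade $135,270; Dube $205,110. Sum = $841,570.
Rounded total matches; no reconciliation needed.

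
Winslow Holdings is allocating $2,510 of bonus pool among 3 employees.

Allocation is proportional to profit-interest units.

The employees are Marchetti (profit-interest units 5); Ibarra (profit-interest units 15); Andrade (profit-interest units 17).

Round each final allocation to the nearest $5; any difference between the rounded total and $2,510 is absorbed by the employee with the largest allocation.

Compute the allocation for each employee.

Total profit-interest units = 37.
Pro-rata amounts: Marchetti 5/37 × $2,510 = 339.19; Ibarra 15/37 × $2,510 = 1,017.57; Andrade 17/37 × $2,510 = 1,153.24.
At nearest $5: Marchetti $340; Ibarra $1,020; Andrade $1,155. Sum = $2,515.
Difference $2,510 − $2,515 = −$5 applied to largest allocation (Andrade): Andrade becomes $1,150.

Marchetti: $340; Ibarra: $1,020; Andrade: $1,150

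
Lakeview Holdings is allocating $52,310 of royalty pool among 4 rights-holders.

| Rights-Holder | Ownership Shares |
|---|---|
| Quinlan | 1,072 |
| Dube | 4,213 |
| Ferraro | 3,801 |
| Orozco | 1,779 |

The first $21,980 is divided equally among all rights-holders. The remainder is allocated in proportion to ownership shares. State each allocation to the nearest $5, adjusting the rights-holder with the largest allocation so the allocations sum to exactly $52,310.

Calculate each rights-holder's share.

Quinlan: $8,490 · Dube: $17,255 · Ferraro: $16,105 · Orozco: $10,460

$21,980 shared equally gives $5,495 per rights-holder.
Remainder $30,330 by ownership shares (total 10,865): Quinlan 2,992.52 → $2,995; Dube 11,760.73 → $11,760; Ferraro 10,610.61 → $10,610; Orozco 4,966.14 → $4,965.
Totals: Quinlan $5,495 + $2,995 = $8,490; Dube $5,495 + $11,760 = $17,255; Ferraro $5,495 + $10,610 = $16,105; Orozco $5,495 + $4,965 = $10,460.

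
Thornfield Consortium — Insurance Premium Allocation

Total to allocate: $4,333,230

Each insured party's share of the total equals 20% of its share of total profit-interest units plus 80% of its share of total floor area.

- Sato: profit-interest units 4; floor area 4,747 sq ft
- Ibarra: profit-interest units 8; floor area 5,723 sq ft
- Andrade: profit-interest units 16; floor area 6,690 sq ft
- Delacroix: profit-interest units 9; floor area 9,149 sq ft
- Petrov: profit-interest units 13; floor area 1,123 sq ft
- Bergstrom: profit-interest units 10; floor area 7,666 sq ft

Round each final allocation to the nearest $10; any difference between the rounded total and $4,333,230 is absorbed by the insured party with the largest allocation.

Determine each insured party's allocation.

Profit-interest units total 60; floor area total 35,098.
Composite weights (20% profit-interest units + 80% floor area): Sato 0.1215; Ibarra 0.1571; Andrade 0.2058; Delacroix 0.2385; Petrov 0.0689; Bergstrom 0.2081.
Unrounded shares: Sato 526,631.44; Ibarra 680,806.10; Andrade 891,868.23; Delacroix 1,033,631.78; Petrov 298,690.56; Bergstrom 901,601.89.
At nearest $10: Sato $526,630; Ibarra $680,810; Andrade $891,870; Delacroix $1,033,630; Petrov $298,690; Bergstrom $901,600. Sum = $4,333,230.
Sum already equals the total — no adjustment.

Sato: $526,630 · Ibarra: $680,810 · Andrade: $891,870 · Delacroix: $1,033,630 · Petrov: $298,690 · Bergstrom: $901,600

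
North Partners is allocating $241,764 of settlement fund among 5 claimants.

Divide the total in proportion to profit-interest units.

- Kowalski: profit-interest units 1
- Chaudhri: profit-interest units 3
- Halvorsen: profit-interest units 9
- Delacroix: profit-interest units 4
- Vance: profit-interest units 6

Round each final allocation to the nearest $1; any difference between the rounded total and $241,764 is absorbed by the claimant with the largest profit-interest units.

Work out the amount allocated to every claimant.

Profit-interest units total: 23.
Proportional shares: Kowalski 1/23 × $241,764 = 10,511.48; Chaudhri 3/23 × $241,764 = 31,534.43; Halvorsen 9/23 × $241,764 = 94,603.30; Delacroix 4/23 × $241,764 = 42,045.91; Vance 6/23 × $241,764 = 63,068.87.
After rounding ($1): Kowalski $10,511; Chaudhri $31,534; Halvorsen $94,603; Delacroix $42,046; Vance $63,069. Sum = $241,763.
Difference $241,764 − $241,763 = +$1 applied to largest profit-interest units (Halvorsen): Halvorsen becomes $94,604.

Kowalski: $10,511 · Chaudhri: $31,534 · Halvorsen: $94,604 · Delacroix: $42,046 · Vance: $63,069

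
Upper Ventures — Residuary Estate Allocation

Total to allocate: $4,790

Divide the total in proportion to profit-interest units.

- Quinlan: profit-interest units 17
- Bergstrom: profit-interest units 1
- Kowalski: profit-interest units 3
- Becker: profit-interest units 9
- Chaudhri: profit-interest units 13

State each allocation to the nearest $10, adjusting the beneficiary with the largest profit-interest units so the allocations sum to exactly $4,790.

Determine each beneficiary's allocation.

Combined profit-interest units = 43.
Unrounded shares: Quinlan 17/43 × $4,790 = 1,893.72; Bergstrom 1/43 × $4,790 = 111.40; Kowalski 3/43 × $4,790 = 334.19; Becker 9/43 × $4,790 = 1,002.56; Chaudhri 13/43 × $4,790 = 1,448.14.
At nearest $10: Quinlan $1,890; Bergstrom $110; Kowalski $330; Becker $1,000; Chaudhri $1,450. Sum = $4,780.
Difference $4,790 − $4,780 = +$10 applied to largest profit-interest units (Quinlan): Quinlan becomes $1,900.

Quinlan: $1,900 · Bergstrom: $110 · Kowalski: $330 · Becker: $1,000 · Chaudhri: $1,450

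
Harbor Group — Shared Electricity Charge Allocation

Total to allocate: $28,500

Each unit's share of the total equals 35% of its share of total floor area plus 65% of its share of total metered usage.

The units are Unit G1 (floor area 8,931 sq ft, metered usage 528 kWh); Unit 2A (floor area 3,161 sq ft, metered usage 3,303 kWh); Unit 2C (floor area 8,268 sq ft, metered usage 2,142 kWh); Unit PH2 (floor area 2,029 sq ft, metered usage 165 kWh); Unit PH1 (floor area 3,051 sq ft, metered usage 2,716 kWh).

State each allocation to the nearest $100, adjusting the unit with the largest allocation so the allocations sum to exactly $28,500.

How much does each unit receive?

Totals — floor area 25,440, metered usage 8,854.
Combined weights (35% floor area + 65% metered usage): Unit G1 0.1616; Unit 2A 0.2860; Unit 2C 0.2710; Unit PH2 0.0400; Unit PH1 0.2414.
Proportional shares: Unit G1 4,606.56; Unit 2A 8,150.21; Unit 2C 7,723.53; Unit PH2 1,140.79; Unit PH1 6,878.91.
After rounding ($100): Unit G1 $4,600; Unit 2A $8,200; Unit 2C $7,700; Unit PH2 $1,100; Unit PH1 $6,900. Sum = $28,500.
No rounding difference to absorb.

Unit G1: $4,600; Unit 2A: $8,200; Unit 2C: $7,700; Unit PH2: $1,100; Unit PH1: $6,900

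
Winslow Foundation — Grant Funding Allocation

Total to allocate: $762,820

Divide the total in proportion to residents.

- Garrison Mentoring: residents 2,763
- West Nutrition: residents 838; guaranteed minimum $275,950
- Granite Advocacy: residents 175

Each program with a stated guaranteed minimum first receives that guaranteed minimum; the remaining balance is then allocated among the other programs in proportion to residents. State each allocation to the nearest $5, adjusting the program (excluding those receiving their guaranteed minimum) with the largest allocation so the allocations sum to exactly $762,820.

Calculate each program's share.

Garrison Mentoring: $457,870 · West Nutrition: $275,950 · Granite Advocacy: $29,000

Guaranteed amounts: West Nutrition $275,950. Residual $486,870.
Residual split over remaining residents 2,938: Garrison Mentoring 457,869.91 → $457,870; Granite Advocacy 29,000.09 → $29,000.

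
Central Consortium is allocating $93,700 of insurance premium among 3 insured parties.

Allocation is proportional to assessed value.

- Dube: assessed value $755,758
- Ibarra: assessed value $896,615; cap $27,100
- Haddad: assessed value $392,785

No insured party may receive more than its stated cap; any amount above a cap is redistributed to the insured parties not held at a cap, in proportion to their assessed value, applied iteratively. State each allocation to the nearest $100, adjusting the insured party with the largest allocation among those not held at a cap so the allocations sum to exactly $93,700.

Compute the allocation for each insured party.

Assessed value total: 2,045,158.
Unconstrained shares: Dube 34,625.45; Ibarra 41,078.89; Haddad 17,995.65.
Cap binds for Ibarra ($27,100); balance $66,600 reallocated over remaining assessed value 1,148,543.
Remaining shares: Dube 43,823.77 → $43,800; Haddad 22,776.23 → $22,800.

Dube: $43,800 | Ibarra: $27,100 | Haddad: $22,800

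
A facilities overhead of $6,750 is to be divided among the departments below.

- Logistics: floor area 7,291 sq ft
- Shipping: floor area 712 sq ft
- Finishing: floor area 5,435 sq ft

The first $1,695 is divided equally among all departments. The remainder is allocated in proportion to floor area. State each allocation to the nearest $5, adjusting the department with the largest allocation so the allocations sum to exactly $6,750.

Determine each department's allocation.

First tranche $1,695 split equally: $565 each.
Remainder $5,055 by floor area (total 13,438): Logistics 2,742.67 → $2,745; Shipping 267.83 → $270; Finishing 2,044.50 → $2,045.
Rounding difference −$5 on remainder applied to Logistics.
Totals: Logistics $565 + $2,740 = $3,305; Shipping $565 + $270 = $835; Finishing $565 + $2,045 = $2,610.

Logistics: $3,305; Shipping: $835; Finishing: $2,610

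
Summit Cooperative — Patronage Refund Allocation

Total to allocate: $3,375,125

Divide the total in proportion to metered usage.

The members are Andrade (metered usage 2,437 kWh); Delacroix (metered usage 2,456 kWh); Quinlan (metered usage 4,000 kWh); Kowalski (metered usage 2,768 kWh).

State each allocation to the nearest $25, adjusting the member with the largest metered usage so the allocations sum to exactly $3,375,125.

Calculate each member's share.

Total metered usage = 11,661.
Pro-rata amounts: Andrade 2,437/11,661 × $3,375,125 = 705,358.00; Delacroix 2,456/11,661 × $3,375,125 = 710,857.30; Quinlan 4,000/11,661 × $3,375,125 = 1,157,748.05; Kowalski 2,768/11,661 × $3,375,125 = 801,161.65.
After rounding ($25): Andrade $705,350; Delacroix $710,850; Quinlan $1,157,750; Kowalski $801,150. Sum = $3,375,100.
Difference $3,375,125 − $3,375,100 = +$25 applied to largest metered usage (Quinlan): Quinlan becomes $1,157,775.

Andrade: $705,350; Delacroix: $710,850; Quinlan: $1,157,775; Kowalski: $801,150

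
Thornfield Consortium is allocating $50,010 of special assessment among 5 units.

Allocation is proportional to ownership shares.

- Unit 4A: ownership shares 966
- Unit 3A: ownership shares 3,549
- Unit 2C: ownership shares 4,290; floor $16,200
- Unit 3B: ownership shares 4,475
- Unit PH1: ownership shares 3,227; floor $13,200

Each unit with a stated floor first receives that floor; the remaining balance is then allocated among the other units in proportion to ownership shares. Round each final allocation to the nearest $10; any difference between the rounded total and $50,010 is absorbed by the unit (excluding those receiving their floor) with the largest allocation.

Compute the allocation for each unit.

Fund the minimums — Unit 2C $16,200; Unit PH1 $13,200. Residual $20,610.
Residual split over remaining ownership shares 8,990: Unit 4A 2,214.60 → $2,210; Unit 3A 8,136.25 → $8,140; Unit 3B 10,259.15 → $10,260.

Unit 4A: $2,210 · Unit 3A: $8,140 · Unit 2C: $16,200 · Unit 3B: $10,260 · Unit PH1: $13,200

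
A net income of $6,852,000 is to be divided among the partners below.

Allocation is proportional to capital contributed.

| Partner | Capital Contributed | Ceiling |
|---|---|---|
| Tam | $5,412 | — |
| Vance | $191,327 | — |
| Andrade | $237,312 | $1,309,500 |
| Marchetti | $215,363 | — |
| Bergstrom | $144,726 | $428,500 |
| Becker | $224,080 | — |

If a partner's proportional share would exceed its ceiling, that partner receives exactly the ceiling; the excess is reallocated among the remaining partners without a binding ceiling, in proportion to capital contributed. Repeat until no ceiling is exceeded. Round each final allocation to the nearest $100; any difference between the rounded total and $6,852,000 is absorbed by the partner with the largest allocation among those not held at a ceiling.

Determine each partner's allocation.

Tam: $43,500; Vance: $1,538,000; Andrade: $1,309,500; Marchetti: $1,731,200; Bergstrom: $428,500; Becker: $1,801,300

Sum of capital contributed: 1,018,220.
Proportional shares (ignoring caps): Tam 36,419.46; Vance 1,287,514.10; Andrade 1,596,965.12; Marchetti 1,449,261.73; Bergstrom 973,917.77; Becker 1,507,921.82.
Cap binds for Andrade ($1,309,500), Bergstrom ($428,500); balance $5,114,000 reallocated over remaining capital contributed 636,182.
Redistributed shares: Tam 43,504.80 → $43,500; Vance 1,537,997.43 → $1,538,000; Marchetti 1,731,212.74 → $1,731,200; Becker 1,801,285.04 → $1,801,300.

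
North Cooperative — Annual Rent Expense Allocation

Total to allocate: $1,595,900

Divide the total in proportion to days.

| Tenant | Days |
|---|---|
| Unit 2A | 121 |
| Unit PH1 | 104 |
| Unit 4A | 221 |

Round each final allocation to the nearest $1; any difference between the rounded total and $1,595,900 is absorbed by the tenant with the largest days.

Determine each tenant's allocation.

Sum of days: 446.
Proportional shares: Unit 2A 121/446 × $1,595,900 = 432,968.39; Unit PH1 104/446 × $1,595,900 = 372,138.12; Unit 4A 221/446 × $1,595,900 = 790,793.498.
At nearest $1: Unit 2A $432,968; Unit PH1 $372,138; Unit 4A $790,793. Sum = $1,595,899.
Difference $1,595,900 − $1,595,899 = +$1 applied to largest days (Unit 4A): Unit 4A becomes $790,794.

Unit 2A: $432,968; Unit PH1: $372,138; Unit 4A: $790,794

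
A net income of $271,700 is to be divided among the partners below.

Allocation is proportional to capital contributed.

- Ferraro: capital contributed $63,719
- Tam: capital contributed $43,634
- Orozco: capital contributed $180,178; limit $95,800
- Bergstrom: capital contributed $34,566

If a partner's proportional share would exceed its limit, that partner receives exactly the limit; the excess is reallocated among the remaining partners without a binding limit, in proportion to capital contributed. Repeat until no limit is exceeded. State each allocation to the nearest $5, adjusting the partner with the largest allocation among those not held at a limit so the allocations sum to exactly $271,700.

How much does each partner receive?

Ferraro: $78,980; Tam: $54,080; Orozco: $95,800; Bergstrom: $42,840

Capital contributed total: 322,097.
Proportional shares (ignoring caps): Ferraro 53,749.19; Tam 36,806.79; Orozco 151,986.40; Bergstrom 29,157.62.
Cap binds for Orozco ($95,800); balance $175,900 reallocated over remaining capital contributed 141,919.
Shares after redistribution: Ferraro 78,975.84 → $78,975; Tam 54,081.70 → $54,080; Bergstrom 42,842.46 → $42,840.
Rounding difference +$5 applied to Ferraro → $78,980.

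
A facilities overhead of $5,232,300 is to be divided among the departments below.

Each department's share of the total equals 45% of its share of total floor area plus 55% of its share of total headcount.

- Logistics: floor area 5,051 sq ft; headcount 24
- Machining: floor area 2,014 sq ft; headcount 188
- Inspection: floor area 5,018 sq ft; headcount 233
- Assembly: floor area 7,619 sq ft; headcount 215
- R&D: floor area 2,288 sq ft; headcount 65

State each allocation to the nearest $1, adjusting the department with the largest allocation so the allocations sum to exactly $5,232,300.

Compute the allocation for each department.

Totals — floor area 21,990, headcount 725.
Combined weights (45% floor area + 55% headcount): Logistics 0.1216; Machining 0.1838; Inspection 0.2794; Assembly 0.3190; R&D 0.0961.
Unrounded shares: Logistics 636,089.61; Machining 961,879.23; Inspection 1,462,146.38; Assembly 1,669,195.27; R&D 502,989.51.
Rounded to nearest $1: Logistics $636,090; Machining $961,879; Inspection $1,462,146; Assembly $1,669,195; R&D $502,990. Sum = $5,232,300.
Sum already equals the total — no adjustment.

Logistics: $636,090 · Machining: $961,879 · Inspection: $1,462,146 · Assembly: $1,669,195 · R&D: $502,990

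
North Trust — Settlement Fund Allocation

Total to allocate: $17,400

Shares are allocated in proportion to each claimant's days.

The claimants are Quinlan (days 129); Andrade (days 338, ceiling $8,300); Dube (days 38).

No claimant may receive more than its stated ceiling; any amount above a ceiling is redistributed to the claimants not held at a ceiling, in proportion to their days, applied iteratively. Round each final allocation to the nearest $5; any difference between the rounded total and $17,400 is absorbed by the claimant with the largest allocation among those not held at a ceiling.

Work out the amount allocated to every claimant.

Quinlan: $7,030; Andrade: $8,300; Dube: $2,070

Total days = 505.
Unconstrained shares: Quinlan 4,444.75; Andrade 11,645.94; Dube 1,309.31.
Cap binds for Andrade ($8,300); remaining pool $9,100 reallocated over remaining days 167.
Remaining shares: Quinlan 7,029.34 → $7,030; Dube 2,070.66 → $2,070.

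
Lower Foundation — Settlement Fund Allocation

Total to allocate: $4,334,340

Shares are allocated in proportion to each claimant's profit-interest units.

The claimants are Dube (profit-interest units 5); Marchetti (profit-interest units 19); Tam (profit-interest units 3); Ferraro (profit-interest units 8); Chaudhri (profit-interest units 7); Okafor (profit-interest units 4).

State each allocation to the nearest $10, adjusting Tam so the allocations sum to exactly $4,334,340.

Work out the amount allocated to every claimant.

Combined profit-interest units = 46.
Proportional shares: Dube 5/46 × $4,334,340 = 471,123.91; Marchetti 19/46 × $4,334,340 = 1,790,270.87; Tam 3/46 × $4,334,340 = 282,674.35; Ferraro 8/46 × $4,334,340 = 753,798.26; Chaudhri 7/46 × $4,334,340 = 659,573.48; Okafor 4/46 × $4,334,340 = 376,899.13.
After rounding ($10): Dube $471,120; Marchetti $1,790,270; Tam $282,670; Ferraro $753,800; Chaudhri $659,570; Okafor $376,900. Sum = $4,334,330.
Difference $4,334,340 − $4,334,330 = +$10 applied to Tam: Tam becomes $282,680.

Dube: $471,120; Marchetti: $1,790,270; Tam: $282,680; Ferraro: $753,800; Chaudhri: $659,570; Okafor: $376,900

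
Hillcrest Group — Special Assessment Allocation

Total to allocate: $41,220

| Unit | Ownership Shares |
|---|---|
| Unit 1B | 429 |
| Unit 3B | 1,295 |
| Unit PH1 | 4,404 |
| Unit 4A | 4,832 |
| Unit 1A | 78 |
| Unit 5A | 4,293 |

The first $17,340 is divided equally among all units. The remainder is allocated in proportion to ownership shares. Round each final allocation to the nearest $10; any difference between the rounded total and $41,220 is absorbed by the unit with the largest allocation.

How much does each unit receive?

Unit 1B: $3,560 · Unit 3B: $4,910 · Unit PH1: $9,750 · Unit 4A: $10,410 · Unit 1A: $3,010 · Unit 5A: $9,580

$17,340 shared equally gives $2,890 per unit.
Remainder $23,880 by ownership shares (total 15,331): Unit 1B 668.22 → $670; Unit 3B 2,017.13 → $2,020; Unit PH1 6,859.80 → $6,860; Unit 4A 7,526.46 → $7,530; Unit 1A 121.50 → $120; Unit 5A 6,686.90 → $6,690.
Rounding difference −$10 on remainder applied to Unit 4A.
Totals: Unit 1B $2,890 + $670 = $3,560; Unit 3B $2,890 + $2,020 = $4,910; Unit PH1 $2,890 + $6,860 = $9,750; Unit 4A $2,890 + $7,520 = $10,410; Unit 1A $2,890 + $120 = $3,010; Unit 5A $2,890 + $6,690 = $9,580.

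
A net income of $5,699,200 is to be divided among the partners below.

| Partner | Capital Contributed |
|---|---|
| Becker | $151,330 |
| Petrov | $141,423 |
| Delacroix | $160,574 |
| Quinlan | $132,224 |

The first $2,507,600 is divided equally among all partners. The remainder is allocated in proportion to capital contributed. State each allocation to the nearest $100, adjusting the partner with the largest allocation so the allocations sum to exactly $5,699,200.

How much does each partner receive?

Becker: $1,451,700; Petrov: $1,397,700; Delacroix: $1,502,200; Quinlan: $1,347,600

Equal tier: $2,507,600 ÷ 4 = $626,900 apiece.
Remainder $3,191,600 by capital contributed (total 585,551): Becker 824,838.19 → $824,800; Petrov 770,839.17 → $770,800; Delacroix 875,223.47 → $875,200; Quinlan 720,699.17 → $720,700.
Rounding difference +$100 on remainder applied to Delacroix.
Totals: Becker $626,900 + $824,800 = $1,451,700; Petrov $626,900 + $770,800 = $1,397,700; Delacroix $626,900 + $875,300 = $1,502,200; Quinlan $626,900 + $720,700 = $1,347,600.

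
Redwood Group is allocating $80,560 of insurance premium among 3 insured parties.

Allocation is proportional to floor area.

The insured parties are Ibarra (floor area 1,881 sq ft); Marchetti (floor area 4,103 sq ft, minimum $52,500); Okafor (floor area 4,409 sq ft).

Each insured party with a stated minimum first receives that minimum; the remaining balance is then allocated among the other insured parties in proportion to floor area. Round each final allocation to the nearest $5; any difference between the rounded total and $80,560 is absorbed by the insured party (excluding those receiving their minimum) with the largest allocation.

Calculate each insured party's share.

Fund the minimums — Marchetti $52,500. Balance $28,060.
Balance split over remaining floor area 6,290: Ibarra 8,391.23 → $8,390; Okafor 19,668.77 → $19,670.

Ibarra: $8,390 · Marchetti: $52,500 · Okafor: $19,670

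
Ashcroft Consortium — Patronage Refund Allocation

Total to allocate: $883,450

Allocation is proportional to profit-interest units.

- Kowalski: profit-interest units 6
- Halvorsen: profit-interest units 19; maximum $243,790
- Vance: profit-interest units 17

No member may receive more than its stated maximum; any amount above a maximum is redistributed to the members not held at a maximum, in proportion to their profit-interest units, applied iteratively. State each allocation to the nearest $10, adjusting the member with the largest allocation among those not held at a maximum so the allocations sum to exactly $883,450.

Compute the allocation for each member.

Kowalski: $166,870 · Halvorsen: $243,790 · Vance: $472,790

Profit-interest units total: 42.
Pro-rata shares before constraints: Kowalski 126,207.14; Halvorsen 399,655.95; Vance 357,586.90.
Held at cap: Halvorsen ($243,790); residual $639,660 reallocated over remaining profit-interest units 23.
Redistributed shares: Kowalski 166,867.83 → $166,870; Vance 472,792.17 → $472,790.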